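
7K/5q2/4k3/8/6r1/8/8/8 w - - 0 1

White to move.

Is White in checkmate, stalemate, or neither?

White to move; white king on h8.
In check: no.
King squares — g7: attacked by Rg4; h7: attacked by Qf7; g8: attacked by Rg4.
Legal moves for White: none.
Not in check and no legal moves → stalemate.

stalemate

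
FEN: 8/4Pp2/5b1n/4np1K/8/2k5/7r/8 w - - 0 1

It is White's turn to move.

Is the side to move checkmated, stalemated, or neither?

White to move; white king on h5.
In check: yes, from the black rook on h2.
King squares — g4: attacked by Ne5; h4: attacked by Rh2; g5: attacked by Bf6; g6: attacked by Ne5; h6: attacked by Rh2.
Legal moves for White: none.
In check with no legal moves → checkmate.

checkmate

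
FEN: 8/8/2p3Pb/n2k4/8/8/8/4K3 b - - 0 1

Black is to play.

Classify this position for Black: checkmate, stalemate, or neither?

neither

Black to move; black king on d5.
In check: no.
Legal moves for Black: Bf8, Bg7, Bg5, Bf4, Be3, Bd2+, Bc1, Ke6, Kd6, Ke5, Kc5, Ke4, Kd4, Kc4, Nb7, Nc4, Nb3, c5.
Black has 18 legal moves and is not in check → neither.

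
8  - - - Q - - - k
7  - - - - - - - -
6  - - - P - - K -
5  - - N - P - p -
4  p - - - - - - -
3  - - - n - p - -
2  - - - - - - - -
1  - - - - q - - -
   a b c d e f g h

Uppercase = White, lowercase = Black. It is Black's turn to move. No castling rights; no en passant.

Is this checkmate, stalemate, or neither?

checkmate

Black to move; black king on h8.
In check: yes, from the white queen on d8.
King squares — g7: attacked by Kg6; h7: attacked by Kg6; g8: attacked by Qd8.
Legal moves for Black: none.
In check with no legal moves → checkmate.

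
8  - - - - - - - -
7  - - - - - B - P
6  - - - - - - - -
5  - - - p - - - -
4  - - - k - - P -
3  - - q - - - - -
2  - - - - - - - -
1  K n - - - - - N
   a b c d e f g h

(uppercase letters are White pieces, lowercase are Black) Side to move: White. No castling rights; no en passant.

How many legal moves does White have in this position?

2

White to move; king on a1.
In check: yes, from the black queen on c3.
Legal moves: Ka2, Kxb1.
Count: 2.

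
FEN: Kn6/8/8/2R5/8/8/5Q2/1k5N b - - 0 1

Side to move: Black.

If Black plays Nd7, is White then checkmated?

After Nd7: white king on a8; in check: no.
White is not in check, so this cannot be checkmate.

no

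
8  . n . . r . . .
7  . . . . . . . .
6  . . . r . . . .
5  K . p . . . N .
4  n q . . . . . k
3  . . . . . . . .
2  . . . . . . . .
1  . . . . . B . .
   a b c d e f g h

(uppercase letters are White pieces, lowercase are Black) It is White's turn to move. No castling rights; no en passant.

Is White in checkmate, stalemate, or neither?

White to move; white king on a5.
In check: yes, from the black queen on b4.
King squares — a4: attacked by Qb4; b4: attacked by Pc5; b5: attacked by Qb4; a6: attacked by Rd6; b6: attacked by Na4.
Legal moves for White: none.
In check with no legal moves → checkmate.

checkmate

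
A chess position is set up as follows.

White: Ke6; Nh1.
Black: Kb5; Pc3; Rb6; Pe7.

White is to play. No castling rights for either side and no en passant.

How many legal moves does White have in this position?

6

White to move; king on e6.
In check: yes, from the black rook on b6.
Legal moves: Kf7, Kxe7, Kd7, Kf5, Ke5, Kd5.
Count: 6.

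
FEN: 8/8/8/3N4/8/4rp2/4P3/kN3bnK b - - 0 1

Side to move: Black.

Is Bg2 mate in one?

After Bg2: white king on h1; in check: yes, from the black bishop on g2.
White has 2 legal replies: Kh2, Kxg1.
In check but a legal move exists → not checkmate.

no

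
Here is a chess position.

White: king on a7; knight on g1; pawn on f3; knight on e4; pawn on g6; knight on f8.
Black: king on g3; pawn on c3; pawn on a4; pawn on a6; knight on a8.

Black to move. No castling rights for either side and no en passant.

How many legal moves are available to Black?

4

Black to move; king on g3.
In check: yes, from the white knight on e4.
Legal moves: Kh4, Kf4, Kh2, Kg2.
Count: 4.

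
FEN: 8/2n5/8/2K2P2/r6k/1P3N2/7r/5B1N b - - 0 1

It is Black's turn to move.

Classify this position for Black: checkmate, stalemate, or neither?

Black to move; black king on h4.
In check: yes, from the white knight on f3.
Legal moves for Black: Kh5, Kg4.
Black is in check but has 2 legal moves → neither.

neither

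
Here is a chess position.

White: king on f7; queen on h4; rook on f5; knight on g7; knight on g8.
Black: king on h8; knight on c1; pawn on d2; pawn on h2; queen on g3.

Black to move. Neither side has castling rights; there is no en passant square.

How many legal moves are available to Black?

Black to move; king on h8.
In check: yes, from the white queen on h4.
Legal moves: Qxh4.
Count: 1.

1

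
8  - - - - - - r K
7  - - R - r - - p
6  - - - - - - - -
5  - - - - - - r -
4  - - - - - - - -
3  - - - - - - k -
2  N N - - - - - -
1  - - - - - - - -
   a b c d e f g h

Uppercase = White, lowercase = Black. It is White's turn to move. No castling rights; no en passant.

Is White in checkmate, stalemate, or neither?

checkmate

White to move; white king on h8.
In check: yes, from the black rook on g8.
King squares — g7: attacked by Rg5; h7: attacked by Re7; g8: attacked by Rg5.
Legal moves for White: none.
In check with no legal moves → checkmate.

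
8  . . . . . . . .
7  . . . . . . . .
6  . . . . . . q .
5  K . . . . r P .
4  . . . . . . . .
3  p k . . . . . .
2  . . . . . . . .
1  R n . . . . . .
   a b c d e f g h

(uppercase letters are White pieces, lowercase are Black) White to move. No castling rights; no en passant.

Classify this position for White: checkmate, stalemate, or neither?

White to move; white king on a5.
In check: yes, from the black rook on f5.
King squares — a4: attacked by Kb3; b4: attacked by Kb3; b5: attacked by Rf5; a6: attacked by Qg6; b6: attacked by Qg6.
Legal moves for White: none.
In check with no legal moves → checkmate.

checkmate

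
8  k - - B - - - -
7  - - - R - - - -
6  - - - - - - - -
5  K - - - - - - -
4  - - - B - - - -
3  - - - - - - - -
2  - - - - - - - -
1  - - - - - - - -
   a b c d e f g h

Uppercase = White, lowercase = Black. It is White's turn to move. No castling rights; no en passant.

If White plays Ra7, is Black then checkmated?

no

After Ra7: black king on a8; in check: yes, from the white rook on a7.
Black has 1 legal reply: Kb8.
In check but a legal move exists → not checkmate.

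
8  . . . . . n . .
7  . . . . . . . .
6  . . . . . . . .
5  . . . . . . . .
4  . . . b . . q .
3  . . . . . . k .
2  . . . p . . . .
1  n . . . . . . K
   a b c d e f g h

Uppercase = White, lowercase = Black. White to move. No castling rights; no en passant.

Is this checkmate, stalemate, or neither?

stalemate

White to move; white king on h1.
In check: no.
King squares — g1: attacked by Bd4; g2: attacked by Kg3; h2: attacked by Kg3.
Legal moves for White: none.
Not in check and no legal moves → stalemate.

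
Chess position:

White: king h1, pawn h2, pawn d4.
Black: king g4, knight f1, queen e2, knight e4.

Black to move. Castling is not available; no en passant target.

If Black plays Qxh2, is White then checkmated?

yes

After Qxh2: white king on h1; in check: yes, from the black queen on h2.
King squares — g1: attacked by Qh2; g2: attacked by Qh2; h2: attacked by Nf1.
White has no legal moves → checkmate.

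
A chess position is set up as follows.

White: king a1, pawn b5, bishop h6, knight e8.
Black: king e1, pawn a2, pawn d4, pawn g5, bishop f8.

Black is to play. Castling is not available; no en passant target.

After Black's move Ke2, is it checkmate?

no

After Ke2: white king on a1; in check: no.
White is not in check, so this cannot be checkmate.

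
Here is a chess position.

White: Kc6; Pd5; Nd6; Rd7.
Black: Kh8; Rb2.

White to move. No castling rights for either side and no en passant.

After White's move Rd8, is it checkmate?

After Rd8: black king on h8; in check: yes, from the white rook on d8.
Black has 2 legal replies: Kh7, Kg7.
In check but a legal move exists → not checkmate.

no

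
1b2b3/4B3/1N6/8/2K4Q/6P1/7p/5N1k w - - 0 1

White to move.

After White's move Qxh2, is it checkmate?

After Qxh2: black king on h1; in check: yes, from the white queen on h2.
King squares — g1: attacked by Qh2; g2: attacked by Qh2; h2: attacked by Nf1.
Black has no legal moves → checkmate.

yes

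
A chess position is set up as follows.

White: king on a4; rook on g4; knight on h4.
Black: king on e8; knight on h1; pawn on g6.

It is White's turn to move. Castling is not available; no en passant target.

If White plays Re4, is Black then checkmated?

no

After Re4: black king on e8; in check: yes, from the white rook on e4.
Black has 4 legal replies: Kf8, Kd8, Kf7, Kd7.
In check but a legal move exists → not checkmate.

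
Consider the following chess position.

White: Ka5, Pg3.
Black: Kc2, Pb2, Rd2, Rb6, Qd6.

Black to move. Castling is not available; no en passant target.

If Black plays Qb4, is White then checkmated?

yes

After Qb4: white king on a5; in check: yes, from the black queen on b4.
King squares — a4: attacked by Qb4; b4: attacked by Rb6; b5: attacked by Qb4; a6: attacked by Rb6; b6: attacked by Qb4.
White has no legal moves → checkmate.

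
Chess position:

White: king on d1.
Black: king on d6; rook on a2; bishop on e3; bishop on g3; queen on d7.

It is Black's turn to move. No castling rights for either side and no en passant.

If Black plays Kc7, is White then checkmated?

After Kc7: white king on d1; in check: yes, from the black queen on d7.
King squares — c1: attacked by Be3; e1: attacked by Bg3; c2: attacked by Ra2; d2: attacked by Ra2; e2: attacked by Ra2.
White has no legal moves → checkmate.

yes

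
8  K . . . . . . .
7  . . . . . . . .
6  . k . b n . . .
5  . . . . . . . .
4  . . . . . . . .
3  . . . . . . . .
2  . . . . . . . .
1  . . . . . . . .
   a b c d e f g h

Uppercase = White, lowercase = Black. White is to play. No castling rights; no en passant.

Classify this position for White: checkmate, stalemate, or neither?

White to move; white king on a8.
In check: no.
King squares — a7: attacked by Kb6; b7: attacked by Kb6; b8: attacked by Bd6.
Legal moves for White: none.
Not in check and no legal moves → stalemate.

stalemate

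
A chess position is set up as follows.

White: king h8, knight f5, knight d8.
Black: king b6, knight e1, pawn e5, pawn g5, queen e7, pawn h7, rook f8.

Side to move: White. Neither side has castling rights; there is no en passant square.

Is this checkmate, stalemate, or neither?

White to move; white king on h8.
In check: yes, from the black rook on f8.
King squares — g7: attacked by Qe7; h7: attacked by Qe7; g8: attacked by Rf8.
Legal moves for White: none.
In check with no legal moves → checkmate.

checkmate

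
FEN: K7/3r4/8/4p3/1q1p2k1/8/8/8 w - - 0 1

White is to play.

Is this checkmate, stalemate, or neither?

stalemate

White to move; white king on a8.
In check: no.
King squares — a7: attacked by Rd7; b7: attacked by Qb4; b8: attacked by Qb4.
Legal moves for White: none.
Not in check and no legal moves → stalemate.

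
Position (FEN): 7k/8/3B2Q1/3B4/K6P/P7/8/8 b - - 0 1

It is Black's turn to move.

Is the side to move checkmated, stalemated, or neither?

stalemate

Black to move; black king on h8.
In check: no.
King squares — g7: attacked by Qg6; h7: attacked by Qg6; g8: attacked by Bd5.
Legal moves for Black: none.
Not in check and no legal moves → stalemate.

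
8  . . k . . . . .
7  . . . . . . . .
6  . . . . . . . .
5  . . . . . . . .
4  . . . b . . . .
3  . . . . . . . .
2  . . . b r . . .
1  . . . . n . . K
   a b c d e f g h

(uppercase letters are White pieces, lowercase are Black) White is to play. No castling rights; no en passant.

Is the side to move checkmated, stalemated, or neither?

stalemate

White to move; white king on h1.
In check: no.
King squares — g1: attacked by Bd4; g2: attacked by Ne1; h2: attacked by Re2.
Legal moves for White: none.
Not in check and no legal moves → stalemate.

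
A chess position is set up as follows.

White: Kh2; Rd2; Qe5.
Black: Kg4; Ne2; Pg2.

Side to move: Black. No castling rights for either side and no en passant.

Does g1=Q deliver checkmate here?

yes

After g1=Q: white king on h2; in check: yes, from the black queen on g1.
King squares — g1: attacked by Ne2; h1: attacked by Qg1; g2: attacked by Qg1; g3: attacked by Qg1; h3: attacked by Kg4.
White has no legal moves → checkmate.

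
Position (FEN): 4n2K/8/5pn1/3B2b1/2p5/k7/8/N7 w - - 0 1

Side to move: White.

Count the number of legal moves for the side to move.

White to move; king on h8.
In check: yes, from the black knight on g6.
Legal moves: Kg8, Kh7.
Count: 2.

2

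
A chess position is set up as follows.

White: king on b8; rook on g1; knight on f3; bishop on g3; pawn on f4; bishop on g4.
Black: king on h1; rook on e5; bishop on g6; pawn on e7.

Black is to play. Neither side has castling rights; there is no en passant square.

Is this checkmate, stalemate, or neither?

Black to move; black king on h1.
In check: yes, from the white rook on g1.
King squares — g1: attacked by Nf3; g2: attacked by Rg1; h2: attacked by Nf3.
Legal moves for Black: none.
In check with no legal moves → checkmate.

checkmate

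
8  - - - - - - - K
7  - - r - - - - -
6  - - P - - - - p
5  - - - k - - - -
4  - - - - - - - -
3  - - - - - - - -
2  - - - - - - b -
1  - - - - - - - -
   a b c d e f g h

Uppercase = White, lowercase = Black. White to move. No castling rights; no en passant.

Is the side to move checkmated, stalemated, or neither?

neither

White to move; white king on h8.
In check: no.
Legal moves for White: Kg8.
White has 1 legal move and is not in check → neither.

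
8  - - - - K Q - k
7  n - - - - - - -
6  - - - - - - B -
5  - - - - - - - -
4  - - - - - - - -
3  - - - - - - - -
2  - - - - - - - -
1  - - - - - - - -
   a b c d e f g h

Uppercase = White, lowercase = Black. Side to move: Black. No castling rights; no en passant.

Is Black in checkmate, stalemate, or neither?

Black to move; black king on h8.
In check: yes, from the white queen on f8.
King squares — g7: attacked by Qf8; h7: attacked by Bg6; g8: attacked by Qf8.
Legal moves for Black: none.
In check with no legal moves → checkmate.

checkmate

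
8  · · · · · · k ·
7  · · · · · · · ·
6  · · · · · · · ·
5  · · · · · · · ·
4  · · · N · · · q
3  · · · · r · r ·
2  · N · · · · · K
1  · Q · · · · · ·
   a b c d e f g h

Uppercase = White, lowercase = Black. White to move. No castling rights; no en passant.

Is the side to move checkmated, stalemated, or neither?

checkmate

White to move; white king on h2.
In check: yes, from the black queen on h4.
King squares — g1: attacked by Rg3; h1: attacked by Qh4; g2: attacked by Rg3; g3: attacked by Re3; h3: attacked by Rg3.
Legal moves for White: none.
In check with no legal moves → checkmate.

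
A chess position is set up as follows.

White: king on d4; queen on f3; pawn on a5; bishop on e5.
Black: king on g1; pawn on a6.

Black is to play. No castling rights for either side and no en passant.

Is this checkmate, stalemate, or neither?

stalemate

Black to move; black king on g1.
In check: no.
King squares — f1: attacked by Qf3; h1: attacked by Qf3; f2: attacked by Qf3; g2: attacked by Qf3; h2: attacked by Be5.
Legal moves for Black: none.
Not in check and no legal moves → stalemate.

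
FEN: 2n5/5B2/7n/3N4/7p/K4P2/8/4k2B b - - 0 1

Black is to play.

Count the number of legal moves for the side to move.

Black to move; king on e1.
In check: no.
Legal moves: Ne7, Na7, Nd6, Nb6, Ng8, Nxf7, Nf5, Ng4, Kf2, Ke2, Kd2, Kf1, Kd1, h3.
Count: 14.

14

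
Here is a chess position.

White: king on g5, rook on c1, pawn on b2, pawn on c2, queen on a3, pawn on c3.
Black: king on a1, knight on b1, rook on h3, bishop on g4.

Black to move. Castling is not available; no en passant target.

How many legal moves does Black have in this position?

Black to move; king on a1.
In check: yes, from the white queen on a3.
Legal moves: none.
Count: 0.

0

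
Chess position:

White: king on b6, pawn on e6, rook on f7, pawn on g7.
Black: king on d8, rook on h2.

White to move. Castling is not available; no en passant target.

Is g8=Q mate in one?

yes

After g8=Q: black king on d8; in check: yes, from the white queen on g8.
King squares — c7: attacked by Kb6; d7: attacked by Pe6; e7: attacked by Rf7; c8: attacked by Qg8; e8: attacked by Qg8.
Black has no legal moves → checkmate.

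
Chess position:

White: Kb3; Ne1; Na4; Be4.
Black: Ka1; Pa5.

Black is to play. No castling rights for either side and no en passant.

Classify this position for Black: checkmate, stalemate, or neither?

stalemate

Black to move; black king on a1.
In check: no.
King squares — b1: attacked by Be4; a2: attacked by Kb3; b2: attacked by Kb3.
Legal moves for Black: none.
Not in check and no legal moves → stalemate.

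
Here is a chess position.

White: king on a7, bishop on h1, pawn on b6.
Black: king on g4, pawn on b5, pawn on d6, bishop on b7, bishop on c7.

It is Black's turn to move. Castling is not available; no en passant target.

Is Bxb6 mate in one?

no

After Bxb6: white king on a7; in check: yes, from the black bishop on b6.
White has 3 legal replies: Kb8, Kxb7, Kxb6.
In check but a legal move exists → not checkmate.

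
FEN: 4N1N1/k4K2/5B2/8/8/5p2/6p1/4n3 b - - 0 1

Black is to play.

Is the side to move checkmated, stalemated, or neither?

neither

Black to move; black king on a7.
In check: no.
Legal moves for Black: Kb8, Ka8, Kb7, Kb6, Ka6, Nd3, Nc2, f2, g1=Q, g1=R, g1=B, g1=N.
Black has 12 legal moves and is not in check → neither.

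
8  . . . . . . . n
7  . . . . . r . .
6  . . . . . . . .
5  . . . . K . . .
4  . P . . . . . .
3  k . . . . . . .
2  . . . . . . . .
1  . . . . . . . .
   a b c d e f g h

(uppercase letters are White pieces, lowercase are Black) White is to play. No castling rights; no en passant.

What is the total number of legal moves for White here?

White to move; king on e5.
In check: no.
Legal moves: Ke6, Kd6, Kd5, Ke4, Kd4, b5.
Count: 6.

6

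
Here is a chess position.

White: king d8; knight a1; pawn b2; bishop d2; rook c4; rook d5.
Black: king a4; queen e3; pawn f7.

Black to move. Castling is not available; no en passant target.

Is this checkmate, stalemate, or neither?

Black to move; black king on a4.
In check: yes, from the white rook on c4.
King squares — a3: attacked by Pb2; b3: attacked by Na1; b4: attacked by Bd2; a5: attacked by Bd2; b5: attacked by Rd5.
Legal moves for Black: none.
In check with no legal moves → checkmate.

checkmate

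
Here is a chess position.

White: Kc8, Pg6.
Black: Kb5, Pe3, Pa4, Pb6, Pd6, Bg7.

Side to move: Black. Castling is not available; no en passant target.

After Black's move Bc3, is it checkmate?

no

After Bc3: white king on c8; in check: no.
White is not in check, so this cannot be checkmate.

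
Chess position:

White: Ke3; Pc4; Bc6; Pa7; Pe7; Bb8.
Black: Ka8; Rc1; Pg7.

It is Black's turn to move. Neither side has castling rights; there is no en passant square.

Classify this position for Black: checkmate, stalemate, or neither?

Black to move; black king on a8.
In check: yes, from the white bishop on c6.
King squares — a7: attacked by Bb8; b7: attacked by Bc6; b8: attacked by Pa7.
Legal moves for Black: none.
In check with no legal moves → checkmate.

checkmate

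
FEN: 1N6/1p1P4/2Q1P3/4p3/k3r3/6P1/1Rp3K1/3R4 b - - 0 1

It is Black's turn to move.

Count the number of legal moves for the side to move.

4

Black to move; king on a4.
In check: yes, from the white queen on c6.
Legal moves: Ka5, Ka3, bxc6, b5.
Count: 4.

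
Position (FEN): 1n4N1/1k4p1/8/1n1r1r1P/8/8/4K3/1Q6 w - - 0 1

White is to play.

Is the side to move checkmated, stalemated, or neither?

neither

White to move; white king on e2.
In check: no.
Legal moves for White include: Ne7, Nh6, Nf6, Ke3, Ke1, Qxf5, Qxb5+, Qe4, Qb4, Qd3, Qb3, Qc2, Qb2, Qa2, Qh1, Qg1, Qf1, Qe1, ... (list truncated; more exist).
White has legal moves and is not in check → neither.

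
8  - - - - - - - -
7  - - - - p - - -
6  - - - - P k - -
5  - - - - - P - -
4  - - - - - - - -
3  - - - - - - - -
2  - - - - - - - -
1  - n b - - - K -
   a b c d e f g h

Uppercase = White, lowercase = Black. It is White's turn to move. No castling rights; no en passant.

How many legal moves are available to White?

White to move; king on g1.
In check: no.
Legal moves: Kh2, Kg2, Kf2, Kh1, Kf1.
Count: 5.

5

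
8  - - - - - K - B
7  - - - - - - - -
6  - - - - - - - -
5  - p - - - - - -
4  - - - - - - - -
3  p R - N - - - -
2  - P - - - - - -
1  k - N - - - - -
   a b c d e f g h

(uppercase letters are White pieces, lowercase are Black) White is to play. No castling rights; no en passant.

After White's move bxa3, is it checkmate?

yes

After bxa3: black king on a1; in check: yes, from the white bishop on h8.
King squares — b1: attacked by Rb3; a2: attacked by Nc1; b2: attacked by Rb3.
Black has no legal moves → checkmate.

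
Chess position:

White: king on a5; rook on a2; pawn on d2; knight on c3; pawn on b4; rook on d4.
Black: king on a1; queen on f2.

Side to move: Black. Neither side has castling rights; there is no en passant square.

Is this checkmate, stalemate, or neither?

Black to move; black king on a1.
In check: yes, from the white rook on a2.
King squares — b1: attacked by Nc3; a2: attacked by Nc3; b2: attacked by Ra2.
Legal moves for Black: none.
In check with no legal moves → checkmate.

checkmate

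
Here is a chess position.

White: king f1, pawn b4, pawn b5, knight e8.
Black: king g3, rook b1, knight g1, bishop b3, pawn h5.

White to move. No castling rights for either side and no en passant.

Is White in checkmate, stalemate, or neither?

White to move; white king on f1.
In check: yes, from the black rook on b1.
King squares — e1: attacked by Rb1; g1: attacked by Rb1; e2: attacked by Ng1; f2: attacked by Kg3; g2: attacked by Kg3.
Legal moves for White: none.
In check with no legal moves → checkmate.

checkmate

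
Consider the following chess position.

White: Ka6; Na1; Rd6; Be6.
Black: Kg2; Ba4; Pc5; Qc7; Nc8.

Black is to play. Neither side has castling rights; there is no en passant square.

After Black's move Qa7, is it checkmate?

yes

After Qa7: white king on a6; in check: yes, from the black queen on a7.
King squares — a5: attacked by Qa7; b5: attacked by Ba4; b6: attacked by Qa7; a7: attacked by Nc8; b7: attacked by Qa7.
White has no legal moves → checkmate.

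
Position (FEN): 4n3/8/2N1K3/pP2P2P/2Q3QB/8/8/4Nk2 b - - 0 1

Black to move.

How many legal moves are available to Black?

Black to move; king on f1.
In check: yes, from the white queen on c4.
Legal moves: none.
Count: 0.

0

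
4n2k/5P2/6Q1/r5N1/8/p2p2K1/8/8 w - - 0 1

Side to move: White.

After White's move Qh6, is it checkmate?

yes

After Qh6: black king on h8; in check: yes, from the white queen on h6.
King squares — g7: attacked by Qh6; h7: attacked by Ng5; g8: attacked by Pf7.
Black has no legal moves → checkmate.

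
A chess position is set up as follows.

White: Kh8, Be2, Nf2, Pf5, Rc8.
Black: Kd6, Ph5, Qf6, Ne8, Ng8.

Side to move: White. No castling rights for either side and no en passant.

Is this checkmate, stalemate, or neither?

neither

White to move; white king on h8.
In check: yes, from the black queen on f6.
King squares — g7: attacked by Qf6; h7: available; g8: available.
Legal moves for White: Kxg8, Kh7.
White is in check but has 2 legal moves → neither.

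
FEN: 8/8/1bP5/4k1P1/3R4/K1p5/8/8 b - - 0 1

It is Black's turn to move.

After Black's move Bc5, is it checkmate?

After Bc5: white king on a3; in check: yes, from the black bishop on c5.
White has 4 legal replies: Ka4, Kb3, Ka2, Rb4.
In check but a legal move exists → not checkmate.

no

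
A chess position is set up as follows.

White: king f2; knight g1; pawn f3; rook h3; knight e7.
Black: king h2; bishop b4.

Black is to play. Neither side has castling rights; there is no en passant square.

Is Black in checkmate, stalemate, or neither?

Black to move; black king on h2.
In check: yes, from the white rook on h3.
King squares — g1: attacked by Kf2; h1: attacked by Rh3; g2: attacked by Kf2; g3: attacked by Kf2; h3: attacked by Ng1.
Legal moves for Black: none.
In check with no legal moves → checkmate.

checkmate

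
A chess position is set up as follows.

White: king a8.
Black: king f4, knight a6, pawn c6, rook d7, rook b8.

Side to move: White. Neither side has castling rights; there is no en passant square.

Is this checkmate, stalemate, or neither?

White to move; white king on a8.
In check: yes, from the black rook on b8.
King squares — a7: attacked by Rd7; b7: attacked by Rd7; b8: attacked by Na6.
Legal moves for White: none.
In check with no legal moves → checkmate.

checkmate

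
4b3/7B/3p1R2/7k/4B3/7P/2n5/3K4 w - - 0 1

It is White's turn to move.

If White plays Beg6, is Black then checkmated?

After Beg6: black king on h5; in check: yes, from the white bishop on g6.
Black has 4 legal replies: Kh6, Kg5, Kh4, Bxg6.
In check but a legal move exists → not checkmate.

no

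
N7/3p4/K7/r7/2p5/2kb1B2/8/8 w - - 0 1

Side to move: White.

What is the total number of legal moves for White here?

3

White to move; king on a6.
In check: yes, from the black rook on a5.
Legal moves: Kb7, Kb6, Kxa5.
Count: 3.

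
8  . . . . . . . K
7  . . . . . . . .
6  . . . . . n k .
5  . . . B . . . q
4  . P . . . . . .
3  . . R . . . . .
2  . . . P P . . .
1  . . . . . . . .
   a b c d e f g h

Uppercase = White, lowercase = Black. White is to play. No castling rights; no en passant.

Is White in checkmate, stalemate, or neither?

White to move; white king on h8.
In check: yes, from the black queen on h5.
King squares — g7: attacked by Kg6; h7: attacked by Qh5; g8: attacked by Nf6.
Legal moves for White: none.
In check with no legal moves → checkmate.

checkmate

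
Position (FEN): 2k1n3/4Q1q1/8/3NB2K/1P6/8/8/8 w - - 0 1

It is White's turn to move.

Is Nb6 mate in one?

yes

After Nb6: black king on c8; in check: yes, from the white knight on b6.
King squares — b7: attacked by Qe7; c7: attacked by Be5; d7: attacked by Nb6; b8: attacked by Be5; d8: attacked by Qe7.
Black has no legal moves → checkmate.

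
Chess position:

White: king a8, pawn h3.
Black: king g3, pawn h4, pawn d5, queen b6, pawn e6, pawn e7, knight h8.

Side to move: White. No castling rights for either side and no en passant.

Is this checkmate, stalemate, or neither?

stalemate

White to move; white king on a8.
In check: no.
King squares — a7: attacked by Qb6; b7: attacked by Qb6; b8: attacked by Qb6.
Legal moves for White: none.
Not in check and no legal moves → stalemate.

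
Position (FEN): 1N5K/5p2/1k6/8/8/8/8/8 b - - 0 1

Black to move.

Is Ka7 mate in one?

no

After Ka7: white king on h8; in check: no.
White is not in check, so this cannot be checkmate.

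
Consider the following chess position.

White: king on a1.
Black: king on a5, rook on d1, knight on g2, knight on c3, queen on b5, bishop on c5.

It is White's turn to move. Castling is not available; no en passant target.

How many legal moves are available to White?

0

White to move; king on a1.
In check: yes, from the black rook on d1.
Legal moves: none.
Count: 0.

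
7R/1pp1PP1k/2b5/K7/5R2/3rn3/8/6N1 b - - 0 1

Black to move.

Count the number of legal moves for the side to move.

Black to move; king on h7.
In check: yes, from the white rook on h8.
Legal moves: Kxh8, Kg7, Kg6.
Count: 3.

3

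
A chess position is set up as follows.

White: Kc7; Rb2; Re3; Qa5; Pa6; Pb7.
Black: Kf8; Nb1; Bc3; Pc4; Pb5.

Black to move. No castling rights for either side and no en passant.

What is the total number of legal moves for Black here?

16

Black to move; king on f8.
In check: no.
Legal moves: Kg8, Kg7, Kf7, Bh8, Bg7, Bf6, Be5+, Bxa5+, Bd4, Bb4, Bd2, Bxb2, Be1, Na3, Nd2, b4.
Count: 16.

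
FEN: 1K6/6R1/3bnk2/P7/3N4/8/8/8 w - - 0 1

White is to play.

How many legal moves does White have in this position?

5

White to move; king on b8.
In check: yes, from the black bishop on d6.
Legal moves: Kc8, Ka8, Kb7, Ka7, Rc7.
Count: 5.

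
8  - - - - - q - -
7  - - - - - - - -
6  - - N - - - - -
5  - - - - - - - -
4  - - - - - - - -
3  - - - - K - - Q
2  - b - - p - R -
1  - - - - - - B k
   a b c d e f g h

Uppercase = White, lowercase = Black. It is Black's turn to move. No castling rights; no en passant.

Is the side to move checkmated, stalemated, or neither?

checkmate

Black to move; black king on h1.
In check: yes, from the white queen on h3.
King squares — g1: attacked by Rg2; g2: attacked by Qh3; h2: attacked by Bg1.
Legal moves for Black: none.
In check with no legal moves → checkmate.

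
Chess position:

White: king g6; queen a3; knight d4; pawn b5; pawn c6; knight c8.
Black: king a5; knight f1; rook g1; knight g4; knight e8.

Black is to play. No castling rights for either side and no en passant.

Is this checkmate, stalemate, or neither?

Black to move; black king on a5.
In check: yes, from the white queen on a3.
King squares — a4: attacked by Qa3; b4: attacked by Qa3; b5: attacked by Nd4; a6: attacked by Qa3; b6: attacked by Nc8.
Legal moves for Black: none.
In check with no legal moves → checkmate.

checkmate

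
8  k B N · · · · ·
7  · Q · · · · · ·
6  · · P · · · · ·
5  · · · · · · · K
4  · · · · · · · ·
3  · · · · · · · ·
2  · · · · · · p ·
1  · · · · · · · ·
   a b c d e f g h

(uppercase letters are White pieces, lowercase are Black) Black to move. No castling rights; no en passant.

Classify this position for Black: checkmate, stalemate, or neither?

checkmate

Black to move; black king on a8.
In check: yes, from the white queen on b7.
King squares — a7: attacked by Qb7; b7: attacked by Pc6; b8: attacked by Qb7.
Legal moves for Black: none.
In check with no legal moves → checkmate.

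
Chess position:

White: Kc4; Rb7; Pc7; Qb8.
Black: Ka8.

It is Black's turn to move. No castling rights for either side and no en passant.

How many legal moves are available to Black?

0

Black to move; king on a8.
In check: yes, from the white queen on b8.
Legal moves: none.
Count: 0.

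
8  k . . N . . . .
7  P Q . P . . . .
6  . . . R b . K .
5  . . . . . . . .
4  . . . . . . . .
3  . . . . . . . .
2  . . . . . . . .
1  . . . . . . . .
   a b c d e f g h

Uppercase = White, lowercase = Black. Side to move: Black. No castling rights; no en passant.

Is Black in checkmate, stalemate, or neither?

checkmate

Black to move; black king on a8.
In check: yes, from the white queen on b7.
King squares — a7: attacked by Qb7; b7: attacked by Nd8; b8: attacked by Pa7.
Legal moves for Black: none.
In check with no legal moves → checkmate.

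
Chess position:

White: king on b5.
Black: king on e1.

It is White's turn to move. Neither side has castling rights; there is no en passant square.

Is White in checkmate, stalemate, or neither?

neither

White to move; white king on b5.
In check: no.
Legal moves for White: Kc6, Kb6, Ka6, Kc5, Ka5, Kc4, Kb4, Ka4.
White has 8 legal moves and is not in check → neither.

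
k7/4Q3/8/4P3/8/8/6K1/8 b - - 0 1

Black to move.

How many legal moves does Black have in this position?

Black to move; king on a8.
In check: no.
Legal moves: Kb8.
Count: 1.

1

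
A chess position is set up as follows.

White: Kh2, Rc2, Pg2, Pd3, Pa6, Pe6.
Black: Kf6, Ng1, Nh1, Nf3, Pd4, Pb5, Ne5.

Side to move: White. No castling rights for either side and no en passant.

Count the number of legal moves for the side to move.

White to move; king on h2.
In check: yes, from the black knight on f3.
Legal moves: Kxh1, gxf3.
Count: 2.

2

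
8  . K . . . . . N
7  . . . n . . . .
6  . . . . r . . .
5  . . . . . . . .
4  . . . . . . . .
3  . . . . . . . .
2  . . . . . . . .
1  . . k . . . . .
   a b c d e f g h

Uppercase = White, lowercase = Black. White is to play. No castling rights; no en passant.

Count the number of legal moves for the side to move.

White to move; king on b8.
In check: yes, from the black knight on d7.
Legal moves: Kc8, Ka8, Kc7, Kb7, Ka7.
Count: 5.

5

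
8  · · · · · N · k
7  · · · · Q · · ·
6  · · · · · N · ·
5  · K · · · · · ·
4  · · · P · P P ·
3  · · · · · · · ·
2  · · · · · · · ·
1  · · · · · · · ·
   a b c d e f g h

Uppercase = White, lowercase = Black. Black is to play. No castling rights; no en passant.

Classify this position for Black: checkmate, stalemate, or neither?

stalemate

Black to move; black king on h8.
In check: no.
King squares — g7: attacked by Qe7; h7: attacked by Nf6; g8: attacked by Nf6.
Legal moves for Black: none.
Not in check and no legal moves → stalemate.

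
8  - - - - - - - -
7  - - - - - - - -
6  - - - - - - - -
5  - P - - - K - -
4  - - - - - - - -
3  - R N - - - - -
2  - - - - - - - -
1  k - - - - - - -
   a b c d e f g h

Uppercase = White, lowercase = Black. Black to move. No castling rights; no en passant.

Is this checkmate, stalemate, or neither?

Black to move; black king on a1.
In check: no.
King squares — b1: attacked by Rb3; a2: attacked by Nc3; b2: attacked by Rb3.
Legal moves for Black: none.
Not in check and no legal moves → stalemate.

stalemate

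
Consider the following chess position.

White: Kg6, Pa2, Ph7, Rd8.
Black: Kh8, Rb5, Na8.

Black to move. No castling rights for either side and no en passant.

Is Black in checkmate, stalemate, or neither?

Black to move; black king on h8.
In check: yes, from the white rook on d8.
King squares — g7: attacked by Kg6; h7: attacked by Kg6; g8: attacked by Ph7.
Legal moves for Black: none.
In check with no legal moves → checkmate.

checkmate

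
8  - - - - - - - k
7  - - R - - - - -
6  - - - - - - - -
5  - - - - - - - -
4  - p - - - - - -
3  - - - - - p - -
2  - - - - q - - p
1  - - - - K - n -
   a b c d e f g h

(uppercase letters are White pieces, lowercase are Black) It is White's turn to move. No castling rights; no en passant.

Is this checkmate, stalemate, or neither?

checkmate

White to move; white king on e1.
In check: yes, from the black queen on e2.
King squares — d1: attacked by Qe2; f1: attacked by Qe2; d2: attacked by Qe2; e2: attacked by Ng1; f2: attacked by Qe2.
Legal moves for White: none.
In check with no legal moves → checkmate.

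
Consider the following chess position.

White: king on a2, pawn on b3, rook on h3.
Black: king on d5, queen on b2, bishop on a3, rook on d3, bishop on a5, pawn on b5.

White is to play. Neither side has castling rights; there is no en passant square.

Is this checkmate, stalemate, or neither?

White to move; white king on a2.
In check: yes, from the black queen on b2.
King squares — a1: attacked by Qb2; b1: attacked by Qb2; b2: attacked by Ba3; a3: attacked by Qb2; b3: own pawn.
Legal moves for White: none.
In check with no legal moves → checkmate.

checkmate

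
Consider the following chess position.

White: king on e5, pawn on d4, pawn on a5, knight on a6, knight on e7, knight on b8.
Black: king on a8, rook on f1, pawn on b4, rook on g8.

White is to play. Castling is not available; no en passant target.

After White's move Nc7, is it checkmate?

no

After Nc7: black king on a8; in check: yes, from the white knight on c7.
Black has 3 legal replies: Kxb8, Kb7, Ka7.
In check but a legal move exists → not checkmate.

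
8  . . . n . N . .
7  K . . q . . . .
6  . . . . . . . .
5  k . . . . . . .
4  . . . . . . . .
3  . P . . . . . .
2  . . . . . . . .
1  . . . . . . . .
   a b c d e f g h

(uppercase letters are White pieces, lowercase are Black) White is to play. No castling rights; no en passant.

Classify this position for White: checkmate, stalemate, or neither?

White to move; white king on a7.
In check: yes, from the black queen on d7.
King squares — a6: attacked by Ka5; b6: attacked by Ka5; b7: attacked by Qd7; a8: available; b8: available.
Legal moves for White: Kb8, Ka8, Nxd7.
White is in check but has 3 legal moves → neither.

neither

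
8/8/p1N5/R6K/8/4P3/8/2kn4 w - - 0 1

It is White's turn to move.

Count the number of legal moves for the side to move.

White to move; king on h5.
In check: no.
Legal moves: Nd8, Nb8, Ne7, Na7, Ne5, Nd4, Nb4, Kh6, Kg6, Kg5, Kh4, Kg4, Rxa6, Rg5, Rf5, Re5, Rd5, Rc5+, Rb5, Ra4, Ra3, Ra2, Ra1+, e4.
Count: 24.

24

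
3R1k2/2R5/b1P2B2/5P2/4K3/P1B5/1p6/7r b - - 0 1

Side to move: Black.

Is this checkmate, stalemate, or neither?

Black to move; black king on f8.
In check: yes, from the white rook on d8.
King squares — e7: attacked by Bf6; f7: attacked by Rc7; g7: attacked by Bf6; e8: attacked by Rd8; g8: attacked by Rd8.
Legal moves for Black: none.
In check with no legal moves → checkmate.

checkmate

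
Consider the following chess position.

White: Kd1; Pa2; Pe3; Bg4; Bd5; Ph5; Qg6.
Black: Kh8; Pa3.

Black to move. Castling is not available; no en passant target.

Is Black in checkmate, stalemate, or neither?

stalemate

Black to move; black king on h8.
In check: no.
King squares — g7: attacked by Qg6; h7: attacked by Qg6; g8: attacked by Bd5.
Legal moves for Black: none.
Not in check and no legal moves → stalemate.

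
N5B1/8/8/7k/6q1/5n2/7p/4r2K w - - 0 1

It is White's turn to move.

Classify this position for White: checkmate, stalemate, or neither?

checkmate

White to move; white king on h1.
In check: yes, from the black rook on e1.
King squares — g1: attacked by Re1; g2: attacked by Qg4; h2: attacked by Nf3.
Legal moves for White: none.
In check with no legal moves → checkmate.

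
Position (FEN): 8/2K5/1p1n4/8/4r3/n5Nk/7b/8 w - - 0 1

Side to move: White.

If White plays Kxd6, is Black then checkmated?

no

After Kxd6: black king on h3; in check: no.
Black is not in check, so this cannot be checkmate.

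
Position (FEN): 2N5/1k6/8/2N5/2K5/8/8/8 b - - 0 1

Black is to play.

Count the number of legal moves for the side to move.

Black to move; king on b7.
In check: yes, from the white knight on c5.
Legal moves: Kxc8, Kb8, Ka8, Kc7, Kc6.
Count: 5.

5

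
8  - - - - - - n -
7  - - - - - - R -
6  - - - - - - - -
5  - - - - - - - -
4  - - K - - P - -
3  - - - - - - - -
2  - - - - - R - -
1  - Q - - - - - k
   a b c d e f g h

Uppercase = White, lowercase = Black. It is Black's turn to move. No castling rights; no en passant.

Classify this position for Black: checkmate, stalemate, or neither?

checkmate

Black to move; black king on h1.
In check: yes, from the white queen on b1.
King squares — g1: attacked by Qb1; g2: attacked by Rf2; h2: attacked by Rf2.
Legal moves for Black: none.
In check with no legal moves → checkmate.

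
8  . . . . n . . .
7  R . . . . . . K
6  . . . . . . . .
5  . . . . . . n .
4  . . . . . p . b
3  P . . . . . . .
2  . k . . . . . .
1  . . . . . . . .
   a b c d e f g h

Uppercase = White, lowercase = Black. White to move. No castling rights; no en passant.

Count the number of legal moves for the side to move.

White to move; king on h7.
In check: yes, from the black knight on g5.
Legal moves: Kh8, Kg8, Kh6, Kg6.
Count: 4.

4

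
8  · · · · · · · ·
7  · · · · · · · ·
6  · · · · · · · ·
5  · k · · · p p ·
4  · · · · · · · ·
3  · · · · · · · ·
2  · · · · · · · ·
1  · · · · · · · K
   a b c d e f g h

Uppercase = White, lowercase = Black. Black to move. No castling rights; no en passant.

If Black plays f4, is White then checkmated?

After f4: white king on h1; in check: no.
White is not in check, so this cannot be checkmate.

no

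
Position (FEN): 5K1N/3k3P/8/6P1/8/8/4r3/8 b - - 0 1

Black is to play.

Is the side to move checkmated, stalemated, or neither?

neither

Black to move; black king on d7.
In check: no.
Legal moves for Black include: Kd8, Kc8, Kc7, Ke6, Kd6, Kc6, Re8+, Re7, Re6, Re5, Re4, Re3, Rh2, Rg2, Rf2+, Rd2, Rc2, Rb2, ... (list truncated; more exist).
Black has legal moves and is not in check → neither.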